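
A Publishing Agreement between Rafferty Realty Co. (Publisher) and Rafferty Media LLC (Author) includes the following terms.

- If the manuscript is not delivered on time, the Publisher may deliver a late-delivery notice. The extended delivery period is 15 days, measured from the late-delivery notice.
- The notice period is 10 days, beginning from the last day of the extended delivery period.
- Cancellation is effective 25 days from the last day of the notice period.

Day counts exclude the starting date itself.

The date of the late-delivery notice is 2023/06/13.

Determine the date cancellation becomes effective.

The last day of the extended delivery period: 2023/06/13 + 15 days = 2023/06/28.
The last day of the notice period: 10 calendar days after 2023/06/28 is 2023/07/08.
The date cancellation becomes effective: 2023/07/08 + 25 days = 2023/08/02.

2023/08/02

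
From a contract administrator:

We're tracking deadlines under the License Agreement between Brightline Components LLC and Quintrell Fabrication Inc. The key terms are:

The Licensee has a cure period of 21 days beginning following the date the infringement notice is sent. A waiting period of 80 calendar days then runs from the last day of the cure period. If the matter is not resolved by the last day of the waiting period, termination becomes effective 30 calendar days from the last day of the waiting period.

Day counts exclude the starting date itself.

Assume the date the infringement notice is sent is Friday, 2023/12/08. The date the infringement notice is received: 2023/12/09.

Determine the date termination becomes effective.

2024/04/17

Adding 21 calendar days to 2023/12/08 gives 2023/12/29, which is the last day of the cure period.
The last day of the waiting period: 2023/12/29 + 80 days = 2024/03/18.
The date termination becomes effective: 30 calendar days after 2024/03/18 is 2024/04/17.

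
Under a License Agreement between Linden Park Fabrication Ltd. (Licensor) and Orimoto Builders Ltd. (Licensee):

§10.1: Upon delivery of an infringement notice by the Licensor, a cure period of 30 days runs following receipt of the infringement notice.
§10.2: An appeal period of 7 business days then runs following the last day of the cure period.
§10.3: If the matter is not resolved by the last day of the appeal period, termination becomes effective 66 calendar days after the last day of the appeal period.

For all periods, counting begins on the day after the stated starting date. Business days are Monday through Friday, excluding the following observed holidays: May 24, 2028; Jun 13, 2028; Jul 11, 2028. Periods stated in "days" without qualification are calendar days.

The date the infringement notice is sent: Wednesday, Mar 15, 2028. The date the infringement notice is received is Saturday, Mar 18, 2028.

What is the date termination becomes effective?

The last day of the cure period: Mar 18, 2028 + 30 days = Apr 17, 2028.
The last day of the appeal period: 7 business days after Monday, Apr 17, 2028, skipping weekends — Apr 18, Apr 19, Apr 20, Apr 21, Apr 24, Apr 25, Apr 26 — lands on Wednesday, Apr 26, 2028.
Adding 66 calendar days to Apr 26, 2028 gives Jul 1, 2028, which is the date termination becomes effective.

Jul 1, 2028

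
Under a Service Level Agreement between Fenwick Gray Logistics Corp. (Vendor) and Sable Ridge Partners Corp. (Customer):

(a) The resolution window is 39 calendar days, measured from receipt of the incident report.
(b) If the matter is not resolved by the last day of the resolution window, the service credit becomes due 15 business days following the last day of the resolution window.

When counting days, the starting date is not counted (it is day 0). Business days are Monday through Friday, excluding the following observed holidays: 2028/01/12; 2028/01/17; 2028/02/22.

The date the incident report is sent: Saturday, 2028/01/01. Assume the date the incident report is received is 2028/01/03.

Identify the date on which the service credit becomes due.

2028/03/06

The last day of the resolution window: 2028/01/03 + 39 days = 2028/02/11.
The date on which the service credit becomes due: counting 15 business days from Friday, 2028/02/11 (Feb 14, Feb 15, Feb 16, Feb 17, …, Mar 2, Mar 3, Mar 6, skipping weekends and the listed holiday on Feb 22) reaches Monday, 2028/03/06.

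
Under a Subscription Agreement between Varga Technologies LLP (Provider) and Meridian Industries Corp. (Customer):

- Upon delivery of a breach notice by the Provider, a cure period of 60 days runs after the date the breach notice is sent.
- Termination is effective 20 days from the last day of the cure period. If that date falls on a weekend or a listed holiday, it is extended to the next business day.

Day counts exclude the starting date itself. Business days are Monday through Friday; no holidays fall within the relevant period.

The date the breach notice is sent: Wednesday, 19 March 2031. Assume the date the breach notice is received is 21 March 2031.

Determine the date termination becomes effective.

9 June 2031

Adding 60 calendar days to 19 March 2031 gives 18 May 2031, which is the last day of the cure period.
The date termination becomes effective: 20 calendar days after 18 May 2031 is 7 June 2031. That falls on a Saturday, so it rolls to the next business day, Monday, 9 June 2031.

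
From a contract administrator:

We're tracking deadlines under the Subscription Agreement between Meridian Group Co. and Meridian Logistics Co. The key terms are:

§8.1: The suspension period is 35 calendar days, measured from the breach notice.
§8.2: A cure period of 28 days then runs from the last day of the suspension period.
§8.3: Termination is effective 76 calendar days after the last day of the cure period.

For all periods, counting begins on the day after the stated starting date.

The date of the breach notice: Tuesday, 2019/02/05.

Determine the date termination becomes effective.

Adding 35 calendar days to 2019/02/05 gives 2019/03/12, which is the last day of the suspension period.
The last day of the cure period: 2019/03/12 + 28 days = 2019/04/09.
The date termination becomes effective: 76 calendar days after 2019/04/09 is 2019/06/24.

2019/06/24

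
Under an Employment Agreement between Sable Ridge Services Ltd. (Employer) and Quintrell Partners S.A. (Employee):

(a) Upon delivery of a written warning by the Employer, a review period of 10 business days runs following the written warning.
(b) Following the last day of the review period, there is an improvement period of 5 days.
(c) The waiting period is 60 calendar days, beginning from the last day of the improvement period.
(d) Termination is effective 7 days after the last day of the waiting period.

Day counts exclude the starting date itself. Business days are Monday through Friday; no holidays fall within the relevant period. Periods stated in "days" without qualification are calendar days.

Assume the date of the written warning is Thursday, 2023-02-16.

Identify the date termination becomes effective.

2023-05-13

The last day of the review period: counting 10 business days from Thursday, 2023-02-16 (Feb 17, Feb 20, Feb 21, Feb 22, Feb 23, Feb 24, Feb 27, Feb 28, Mar 1, Mar 2, skipping weekends) reaches Thursday, 2023-03-02.
Adding 5 calendar days to 2023-03-02 gives 2023-03-07, which is the last day of the improvement period.
The last day of the waiting period: 60 calendar days after 2023-03-07 is 2023-05-06.
The date termination becomes effective: 2023-05-06 + 7 days = 2023-05-13.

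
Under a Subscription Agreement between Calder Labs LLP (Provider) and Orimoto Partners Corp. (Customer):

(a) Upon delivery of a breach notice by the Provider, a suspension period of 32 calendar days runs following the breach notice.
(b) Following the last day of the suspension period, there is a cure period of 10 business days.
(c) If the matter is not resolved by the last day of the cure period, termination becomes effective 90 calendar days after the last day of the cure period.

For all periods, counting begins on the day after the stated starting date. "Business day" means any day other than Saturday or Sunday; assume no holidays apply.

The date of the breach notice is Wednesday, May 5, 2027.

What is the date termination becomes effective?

Sep 16, 2027

Adding 32 calendar days to May 5, 2027 gives Jun 6, 2027, which is the last day of the suspension period.
From Sunday, Jun 6, 2027, 10 business days (Jun 7, Jun 8, Jun 9, Jun 10, Jun 11, Jun 14, Jun 15, Jun 16, Jun 17, Jun 18, skipping weekends) brings us to Friday, Jun 18, 2027, which is the last day of the cure period.
The date termination becomes effective: Jun 18, 2027 + 90 days = Sep 16, 2027.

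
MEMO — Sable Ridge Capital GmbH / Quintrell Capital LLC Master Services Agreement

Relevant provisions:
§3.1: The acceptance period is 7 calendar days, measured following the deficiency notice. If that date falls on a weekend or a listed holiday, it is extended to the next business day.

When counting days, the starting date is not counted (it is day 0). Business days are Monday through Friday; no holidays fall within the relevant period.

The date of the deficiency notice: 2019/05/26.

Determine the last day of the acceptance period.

Adding 7 calendar days to 2019/05/26 gives 2019/06/02, which is the last day of the acceptance period. That falls on a Sunday, so it rolls to the next business day, Monday, 2019/06/03.

2019/06/03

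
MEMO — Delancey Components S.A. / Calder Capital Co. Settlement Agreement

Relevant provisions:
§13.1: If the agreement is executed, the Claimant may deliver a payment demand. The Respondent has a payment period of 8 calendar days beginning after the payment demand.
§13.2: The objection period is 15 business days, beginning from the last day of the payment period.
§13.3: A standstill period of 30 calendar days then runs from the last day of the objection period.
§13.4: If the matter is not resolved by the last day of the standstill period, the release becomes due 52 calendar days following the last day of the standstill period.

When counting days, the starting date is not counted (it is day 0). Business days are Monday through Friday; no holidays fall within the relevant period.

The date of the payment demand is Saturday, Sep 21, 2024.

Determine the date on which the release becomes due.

Adding 8 calendar days to Sep 21, 2024 gives Sep 29, 2024, which is the last day of the payment period.
The last day of the objection period: counting 15 business days from Sunday, Sep 29, 2024 (Sep 30, Oct 1, Oct 2, Oct 3, …, Oct 16, Oct 17, Oct 18, skipping weekends) reaches Friday, Oct 18, 2024.
Adding 30 calendar days to Oct 18, 2024 gives Nov 17, 2024, which is the last day of the standstill period.
Adding 52 calendar days to Nov 17, 2024 gives Jan 8, 2025, which is the date on which the release becomes due.

Jan 8, 2025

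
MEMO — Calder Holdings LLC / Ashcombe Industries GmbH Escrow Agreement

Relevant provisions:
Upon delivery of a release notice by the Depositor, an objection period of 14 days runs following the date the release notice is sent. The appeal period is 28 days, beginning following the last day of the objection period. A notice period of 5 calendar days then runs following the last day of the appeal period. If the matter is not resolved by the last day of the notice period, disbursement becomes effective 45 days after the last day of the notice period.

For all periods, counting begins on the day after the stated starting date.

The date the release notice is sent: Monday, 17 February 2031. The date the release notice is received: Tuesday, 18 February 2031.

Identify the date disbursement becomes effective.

The last day of the objection period: 14 calendar days after 17 February 2031 is 3 March 2031.
Adding 28 calendar days to 3 March 2031 gives 31 March 2031, which is the last day of the appeal period.
Adding 5 calendar days to 31 March 2031 gives 5 April 2031, which is the last day of the notice period.
Adding 45 calendar days to 5 April 2031 gives 20 May 2031, which is the date disbursement becomes effective.

20 May 2031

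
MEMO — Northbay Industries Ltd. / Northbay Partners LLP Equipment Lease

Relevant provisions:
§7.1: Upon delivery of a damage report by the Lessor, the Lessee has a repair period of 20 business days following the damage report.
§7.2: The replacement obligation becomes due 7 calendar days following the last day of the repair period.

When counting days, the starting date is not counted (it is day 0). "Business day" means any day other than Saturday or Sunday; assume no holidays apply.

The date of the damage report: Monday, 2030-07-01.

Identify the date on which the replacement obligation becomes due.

The last day of the repair period: counting 20 business days from Monday, 2030-07-01 (Jul 2, Jul 3, Jul 4, Jul 5, …, Jul 25, Jul 26, Jul 29, skipping weekends) reaches Monday, 2030-07-29.
The date on which the replacement obligation becomes due: 7 calendar days after 2030-07-29 is 2030-08-05.

2030-08-05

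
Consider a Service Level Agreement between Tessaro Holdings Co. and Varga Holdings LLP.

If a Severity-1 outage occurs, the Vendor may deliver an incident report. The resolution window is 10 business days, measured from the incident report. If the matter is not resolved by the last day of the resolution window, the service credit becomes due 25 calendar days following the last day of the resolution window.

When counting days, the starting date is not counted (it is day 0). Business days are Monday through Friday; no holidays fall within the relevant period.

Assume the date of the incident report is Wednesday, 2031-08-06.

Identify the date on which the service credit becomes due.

The last day of the resolution window: 10 business days after Wednesday, 2031-08-06, skipping weekends — Aug 7, Aug 8, Aug 11, Aug 12, Aug 13, Aug 14, Aug 15, Aug 18, Aug 19, Aug 20 — lands on Wednesday, 2031-08-20.
The date on which the service credit becomes due: 2031-08-20 + 25 days = 2031-09-14.

2031-09-14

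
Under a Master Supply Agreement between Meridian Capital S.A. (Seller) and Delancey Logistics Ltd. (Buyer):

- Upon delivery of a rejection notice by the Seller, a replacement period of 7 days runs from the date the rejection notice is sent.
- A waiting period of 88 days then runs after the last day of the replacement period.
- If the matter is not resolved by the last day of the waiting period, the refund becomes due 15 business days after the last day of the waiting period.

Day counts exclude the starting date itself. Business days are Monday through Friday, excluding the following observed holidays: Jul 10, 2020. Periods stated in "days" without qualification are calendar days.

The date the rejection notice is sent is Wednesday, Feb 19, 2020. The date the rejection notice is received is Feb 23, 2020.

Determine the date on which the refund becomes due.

Jun 12, 2020

The last day of the replacement period: Feb 19, 2020 + 7 days = Feb 26, 2020.
The last day of the waiting period: 88 calendar days after Feb 26, 2020 is May 24, 2020.
The date on which the refund becomes due: 15 business days after Sunday, May 24, 2020, skipping weekends — May 25, May 26, May 27, May 28, …, Jun 10, Jun 11, Jun 12 — lands on Friday, Jun 12, 2020.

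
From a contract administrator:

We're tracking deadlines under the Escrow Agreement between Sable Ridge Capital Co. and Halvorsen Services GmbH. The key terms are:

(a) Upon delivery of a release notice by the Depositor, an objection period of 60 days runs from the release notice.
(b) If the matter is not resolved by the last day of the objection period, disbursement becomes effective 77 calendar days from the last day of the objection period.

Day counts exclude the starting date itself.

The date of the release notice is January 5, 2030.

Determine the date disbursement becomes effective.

May 22, 2030

The last day of the objection period: January 5, 2030 + 60 days = March 6, 2030.
The date disbursement becomes effective: 77 calendar days after March 6, 2030 is May 22, 2030.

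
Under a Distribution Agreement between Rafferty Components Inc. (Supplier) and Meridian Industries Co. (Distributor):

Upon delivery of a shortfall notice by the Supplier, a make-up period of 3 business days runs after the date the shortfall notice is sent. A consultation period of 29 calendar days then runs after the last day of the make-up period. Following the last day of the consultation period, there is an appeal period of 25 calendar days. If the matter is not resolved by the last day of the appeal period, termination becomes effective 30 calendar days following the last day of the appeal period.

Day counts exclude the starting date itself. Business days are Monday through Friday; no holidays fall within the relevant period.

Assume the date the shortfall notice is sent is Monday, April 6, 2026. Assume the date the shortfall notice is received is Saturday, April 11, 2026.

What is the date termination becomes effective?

July 2, 2026

The last day of the make-up period: 3 business days after Monday, April 6, 2026, skipping weekends — Apr 7, Apr 8, Apr 9 — lands on Thursday, April 9, 2026.
Adding 29 calendar days to April 9, 2026 gives May 8, 2026, which is the last day of the consultation period.
Adding 25 calendar days to May 8, 2026 gives June 2, 2026, which is the last day of the appeal period.
The date termination becomes effective: June 2, 2026 + 30 days = July 2, 2026.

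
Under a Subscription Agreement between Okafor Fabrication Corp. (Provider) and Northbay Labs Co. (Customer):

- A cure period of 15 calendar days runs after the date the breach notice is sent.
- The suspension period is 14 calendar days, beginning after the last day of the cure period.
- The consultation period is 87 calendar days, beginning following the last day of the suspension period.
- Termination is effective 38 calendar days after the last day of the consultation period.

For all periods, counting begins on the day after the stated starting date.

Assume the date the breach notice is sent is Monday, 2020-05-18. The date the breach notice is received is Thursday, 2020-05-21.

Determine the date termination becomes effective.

Adding 15 calendar days to 2020-05-18 gives 2020-06-02, which is the last day of the cure period.
Adding 14 calendar days to 2020-06-02 gives 2020-06-16, which is the last day of the suspension period.
The last day of the consultation period: 87 calendar days after 2020-06-16 is 2020-09-11.
Adding 38 calendar days to 2020-09-11 gives 2020-10-19, which is the date termination becomes effective.

2020-10-19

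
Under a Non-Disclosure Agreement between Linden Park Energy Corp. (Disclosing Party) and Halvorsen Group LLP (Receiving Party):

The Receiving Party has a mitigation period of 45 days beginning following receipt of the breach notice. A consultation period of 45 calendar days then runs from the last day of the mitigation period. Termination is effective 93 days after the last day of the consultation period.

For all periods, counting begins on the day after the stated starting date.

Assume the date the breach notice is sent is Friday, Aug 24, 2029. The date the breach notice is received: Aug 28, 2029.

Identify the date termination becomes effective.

Feb 27, 2030

Adding 45 calendar days to Aug 28, 2029 gives Oct 12, 2029, which is the last day of the mitigation period.
Adding 45 calendar days to Oct 12, 2029 gives Nov 26, 2029, which is the last day of the consultation period.
The date termination becomes effective: 93 calendar days after Nov 26, 2029 is Feb 27, 2030.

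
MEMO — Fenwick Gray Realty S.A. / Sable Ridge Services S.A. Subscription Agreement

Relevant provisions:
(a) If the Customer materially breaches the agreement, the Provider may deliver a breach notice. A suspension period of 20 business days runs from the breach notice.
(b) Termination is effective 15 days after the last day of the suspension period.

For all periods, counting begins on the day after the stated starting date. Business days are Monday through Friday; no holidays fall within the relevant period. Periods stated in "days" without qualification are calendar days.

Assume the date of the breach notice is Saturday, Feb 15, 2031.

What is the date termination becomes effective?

Mar 29, 2031

The last day of the suspension period: counting 20 business days from Saturday, Feb 15, 2031 (Feb 17, Feb 18, Feb 19, Feb 20, …, Mar 12, Mar 13, Mar 14, skipping weekends) reaches Friday, Mar 14, 2031.
The date termination becomes effective: 15 calendar days after Mar 14, 2031 is Mar 29, 2031.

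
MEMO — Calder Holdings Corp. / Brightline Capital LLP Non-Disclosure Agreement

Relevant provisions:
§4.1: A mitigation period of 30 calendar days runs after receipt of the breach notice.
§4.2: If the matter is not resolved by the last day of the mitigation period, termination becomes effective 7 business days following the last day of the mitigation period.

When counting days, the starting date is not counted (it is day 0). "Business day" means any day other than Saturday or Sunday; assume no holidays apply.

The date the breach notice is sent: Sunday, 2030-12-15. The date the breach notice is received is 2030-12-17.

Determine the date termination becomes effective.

The last day of the mitigation period: 2030-12-17 + 30 days = 2031-01-16.
The date termination becomes effective: 7 business days after Thursday, 2031-01-16, skipping weekends — Jan 17, Jan 20, Jan 21, Jan 22, Jan 23, Jan 24, Jan 27 — lands on Monday, 2031-01-27.

2031-01-27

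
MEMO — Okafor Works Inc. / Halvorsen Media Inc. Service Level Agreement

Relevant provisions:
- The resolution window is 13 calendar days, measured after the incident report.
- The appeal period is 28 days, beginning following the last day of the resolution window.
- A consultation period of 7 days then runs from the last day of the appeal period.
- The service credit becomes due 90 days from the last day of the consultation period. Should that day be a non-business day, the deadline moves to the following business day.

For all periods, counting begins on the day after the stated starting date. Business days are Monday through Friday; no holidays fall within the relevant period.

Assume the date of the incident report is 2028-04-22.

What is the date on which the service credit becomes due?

2028-09-07

The last day of the resolution window: 2028-04-22 + 13 days = 2028-05-05.
The last day of the appeal period: 28 calendar days after 2028-05-05 is 2028-06-02.
Adding 7 calendar days to 2028-06-02 gives 2028-06-09, which is the last day of the consultation period.
Adding 90 calendar days to 2028-06-09 gives 2028-09-07, which is the date on which the service credit becomes due. 2028-09-07 is a Thursday, so no roll-forward applies.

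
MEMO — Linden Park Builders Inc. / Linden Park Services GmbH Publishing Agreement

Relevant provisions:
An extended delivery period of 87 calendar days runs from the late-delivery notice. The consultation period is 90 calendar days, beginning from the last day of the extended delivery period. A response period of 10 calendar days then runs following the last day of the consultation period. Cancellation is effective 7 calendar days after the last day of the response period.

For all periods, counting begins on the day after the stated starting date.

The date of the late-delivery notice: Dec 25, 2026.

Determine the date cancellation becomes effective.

Jul 7, 2027

The last day of the extended delivery period: Dec 25, 2026 + 87 days = Mar 22, 2027.
The last day of the consultation period: Mar 22, 2027 + 90 days = Jun 20, 2027.
The last day of the response period: Jun 20, 2027 + 10 days = Jun 30, 2027.
The date cancellation becomes effective: 7 calendar days after Jun 30, 2027 is Jul 7, 2027.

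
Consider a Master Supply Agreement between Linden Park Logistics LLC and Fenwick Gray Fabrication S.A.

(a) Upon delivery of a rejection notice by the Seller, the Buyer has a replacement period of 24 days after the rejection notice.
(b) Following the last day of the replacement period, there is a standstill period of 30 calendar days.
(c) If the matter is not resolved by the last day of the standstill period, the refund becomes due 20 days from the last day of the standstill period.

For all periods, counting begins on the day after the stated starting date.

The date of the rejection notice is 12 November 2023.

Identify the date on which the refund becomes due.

The last day of the replacement period: 12 November 2023 + 24 days = 6 December 2023.
Adding 30 calendar days to 6 December 2023 gives 5 January 2024, which is the last day of the standstill period.
The date on which the refund becomes due: 5 January 2024 + 20 days = 25 January 2024.

25 January 2024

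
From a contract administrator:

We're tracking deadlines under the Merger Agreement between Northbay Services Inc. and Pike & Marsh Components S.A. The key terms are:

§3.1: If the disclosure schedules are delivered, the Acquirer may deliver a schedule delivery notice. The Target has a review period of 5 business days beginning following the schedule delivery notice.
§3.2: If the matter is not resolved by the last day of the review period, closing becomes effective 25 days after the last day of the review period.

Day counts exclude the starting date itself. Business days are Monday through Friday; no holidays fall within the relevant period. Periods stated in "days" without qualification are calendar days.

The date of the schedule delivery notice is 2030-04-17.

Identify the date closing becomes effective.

2030-05-19

The last day of the review period: counting 5 business days from Wednesday, 2030-04-17 (Apr 18, Apr 19, Apr 22, Apr 23, Apr 24, skipping weekends) reaches Wednesday, 2030-04-24.
The date closing becomes effective: 25 calendar days after 2030-04-24 is 2030-05-19.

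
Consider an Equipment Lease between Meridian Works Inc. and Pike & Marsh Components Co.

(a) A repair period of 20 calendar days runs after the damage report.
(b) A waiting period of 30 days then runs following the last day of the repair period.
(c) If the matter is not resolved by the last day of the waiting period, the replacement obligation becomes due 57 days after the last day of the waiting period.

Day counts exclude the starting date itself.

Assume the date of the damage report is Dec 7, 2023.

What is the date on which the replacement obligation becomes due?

The last day of the repair period: Dec 7, 2023 + 20 days = Dec 27, 2023.
Adding 30 calendar days to Dec 27, 2023 gives Jan 26, 2024, which is the last day of the waiting period.
The date on which the replacement obligation becomes due: 57 calendar days after Jan 26, 2024 is Mar 23, 2024.

Mar 23, 2024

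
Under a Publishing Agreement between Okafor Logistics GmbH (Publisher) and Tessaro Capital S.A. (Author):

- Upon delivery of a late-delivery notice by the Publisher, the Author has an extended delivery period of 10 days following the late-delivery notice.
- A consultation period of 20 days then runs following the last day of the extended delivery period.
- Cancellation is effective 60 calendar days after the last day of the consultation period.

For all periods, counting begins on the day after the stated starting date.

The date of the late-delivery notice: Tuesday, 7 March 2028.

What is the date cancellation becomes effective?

Adding 10 calendar days to 7 March 2028 gives 17 March 2028, which is the last day of the extended delivery period.
The last day of the consultation period: 17 March 2028 + 20 days = 6 April 2028.
The date cancellation becomes effective: 6 April 2028 + 60 days = 5 June 2028.

5 June 2028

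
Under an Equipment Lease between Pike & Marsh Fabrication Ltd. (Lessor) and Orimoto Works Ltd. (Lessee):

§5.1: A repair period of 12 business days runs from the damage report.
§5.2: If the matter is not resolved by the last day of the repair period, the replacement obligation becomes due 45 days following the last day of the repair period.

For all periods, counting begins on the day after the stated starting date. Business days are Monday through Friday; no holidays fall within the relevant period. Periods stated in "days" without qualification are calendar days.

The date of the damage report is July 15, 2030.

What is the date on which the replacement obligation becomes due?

From Monday, July 15, 2030, 12 business days (Jul 16, Jul 17, Jul 18, Jul 19, …, Jul 29, Jul 30, Jul 31, skipping weekends) brings us to Wednesday, July 31, 2030, which is the last day of the repair period.
The date on which the replacement obligation becomes due: July 31, 2030 + 45 days = September 14, 2030.

September 14, 2030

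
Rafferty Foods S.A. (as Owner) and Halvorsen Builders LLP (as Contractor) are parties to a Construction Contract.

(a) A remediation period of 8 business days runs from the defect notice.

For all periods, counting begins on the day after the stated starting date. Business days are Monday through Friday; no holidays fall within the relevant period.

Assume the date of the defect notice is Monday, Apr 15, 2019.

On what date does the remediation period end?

The last day of the remediation period: 8 business days after Monday, Apr 15, 2019, skipping weekends — Apr 16, Apr 17, Apr 18, Apr 19, Apr 22, Apr 23, Apr 24, Apr 25 — lands on Thursday, Apr 25, 2019.

Apr 25, 2019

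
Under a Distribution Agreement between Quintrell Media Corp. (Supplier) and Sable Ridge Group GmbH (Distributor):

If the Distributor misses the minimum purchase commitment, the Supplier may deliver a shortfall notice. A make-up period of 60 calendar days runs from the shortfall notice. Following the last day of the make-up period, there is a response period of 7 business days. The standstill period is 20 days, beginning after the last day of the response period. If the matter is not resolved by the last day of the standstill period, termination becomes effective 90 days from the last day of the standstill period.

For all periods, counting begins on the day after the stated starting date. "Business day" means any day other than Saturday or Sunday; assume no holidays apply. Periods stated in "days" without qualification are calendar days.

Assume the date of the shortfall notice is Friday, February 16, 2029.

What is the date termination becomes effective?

Adding 60 calendar days to February 16, 2029 gives April 17, 2029, which is the last day of the make-up period.
The last day of the response period: 7 business days after Tuesday, April 17, 2029, skipping weekends — Apr 18, Apr 19, Apr 20, Apr 23, Apr 24, Apr 25, Apr 26 — lands on Thursday, April 26, 2029.
Adding 20 calendar days to April 26, 2029 gives May 16, 2029, which is the last day of the standstill period.
Adding 90 calendar days to May 16, 2029 gives August 14, 2029, which is the date termination becomes effective.

August 14, 2029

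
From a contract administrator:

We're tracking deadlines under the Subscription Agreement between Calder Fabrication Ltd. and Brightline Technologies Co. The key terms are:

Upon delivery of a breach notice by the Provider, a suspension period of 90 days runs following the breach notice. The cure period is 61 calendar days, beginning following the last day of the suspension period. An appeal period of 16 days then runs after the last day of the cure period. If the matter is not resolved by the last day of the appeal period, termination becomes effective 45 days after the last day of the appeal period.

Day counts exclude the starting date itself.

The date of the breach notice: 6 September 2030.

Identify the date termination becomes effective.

6 April 2031

The last day of the suspension period: 90 calendar days after 6 September 2030 is 5 December 2030.
Adding 61 calendar days to 5 December 2030 gives 4 February 2031, which is the last day of the cure period.
The last day of the appeal period: 16 calendar days after 4 February 2031 is 20 February 2031.
The date termination becomes effective: 20 February 2031 + 45 days = 6 April 2031.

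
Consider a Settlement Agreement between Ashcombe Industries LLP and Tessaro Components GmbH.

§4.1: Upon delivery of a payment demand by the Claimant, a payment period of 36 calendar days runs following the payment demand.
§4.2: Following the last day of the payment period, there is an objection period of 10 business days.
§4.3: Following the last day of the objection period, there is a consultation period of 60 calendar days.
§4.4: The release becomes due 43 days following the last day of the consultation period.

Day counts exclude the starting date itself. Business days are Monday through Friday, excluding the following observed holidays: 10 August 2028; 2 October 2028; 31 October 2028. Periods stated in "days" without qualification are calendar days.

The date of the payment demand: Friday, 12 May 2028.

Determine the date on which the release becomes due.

11 October 2028

The last day of the payment period: 36 calendar days after 12 May 2028 is 17 June 2028.
From Saturday, 17 June 2028, 10 business days (Jun 19, Jun 20, Jun 21, Jun 22, Jun 23, Jun 26, Jun 27, Jun 28, Jun 29, Jun 30, skipping weekends) brings us to Friday, 30 June 2028, which is the last day of the objection period.
The last day of the consultation period: 30 June 2028 + 60 days = 29 August 2028.
The date on which the release becomes due: 29 August 2028 + 43 days = 11 October 2028.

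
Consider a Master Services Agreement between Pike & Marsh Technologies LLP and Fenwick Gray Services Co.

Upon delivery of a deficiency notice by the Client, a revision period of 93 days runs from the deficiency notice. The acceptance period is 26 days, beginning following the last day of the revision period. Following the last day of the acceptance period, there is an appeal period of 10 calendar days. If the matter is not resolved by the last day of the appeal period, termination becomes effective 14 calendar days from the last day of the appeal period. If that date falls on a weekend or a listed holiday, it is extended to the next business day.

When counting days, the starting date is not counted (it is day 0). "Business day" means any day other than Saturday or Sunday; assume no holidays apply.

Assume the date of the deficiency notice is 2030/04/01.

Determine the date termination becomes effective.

2030/08/22

The last day of the revision period: 2030/04/01 + 93 days = 2030/07/03.
Adding 26 calendar days to 2030/07/03 gives 2030/07/29, which is the last day of the acceptance period.
Adding 10 calendar days to 2030/07/29 gives 2030/08/08, which is the last day of the appeal period.
The date termination becomes effective: 2030/08/08 + 14 days = 2030/08/22. 2030/08/22 is a Thursday, so no roll-forward applies.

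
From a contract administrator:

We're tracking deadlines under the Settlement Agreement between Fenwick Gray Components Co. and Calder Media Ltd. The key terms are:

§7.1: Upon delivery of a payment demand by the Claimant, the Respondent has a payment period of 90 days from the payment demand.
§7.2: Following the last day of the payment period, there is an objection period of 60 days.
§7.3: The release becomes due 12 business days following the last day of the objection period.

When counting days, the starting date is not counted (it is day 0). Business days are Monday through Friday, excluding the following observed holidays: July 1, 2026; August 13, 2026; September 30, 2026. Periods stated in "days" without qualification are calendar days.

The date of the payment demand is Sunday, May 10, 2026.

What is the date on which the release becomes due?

Adding 90 calendar days to May 10, 2026 gives August 8, 2026, which is the last day of the payment period.
Adding 60 calendar days to August 8, 2026 gives October 7, 2026, which is the last day of the objection period.
From Wednesday, October 7, 2026, 12 business days (Oct 8, Oct 9, Oct 12, Oct 13, …, Oct 21, Oct 22, Oct 23, skipping weekends) brings us to Friday, October 23, 2026, which is the date on which the release becomes due.

October 23, 2026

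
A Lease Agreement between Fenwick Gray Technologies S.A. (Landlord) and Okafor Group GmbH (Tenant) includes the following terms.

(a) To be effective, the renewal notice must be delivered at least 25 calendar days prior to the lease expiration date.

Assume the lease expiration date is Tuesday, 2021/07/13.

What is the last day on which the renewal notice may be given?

Counting back 25 calendar days from 2021/07/13 gives 2021/06/18.

2021/06/18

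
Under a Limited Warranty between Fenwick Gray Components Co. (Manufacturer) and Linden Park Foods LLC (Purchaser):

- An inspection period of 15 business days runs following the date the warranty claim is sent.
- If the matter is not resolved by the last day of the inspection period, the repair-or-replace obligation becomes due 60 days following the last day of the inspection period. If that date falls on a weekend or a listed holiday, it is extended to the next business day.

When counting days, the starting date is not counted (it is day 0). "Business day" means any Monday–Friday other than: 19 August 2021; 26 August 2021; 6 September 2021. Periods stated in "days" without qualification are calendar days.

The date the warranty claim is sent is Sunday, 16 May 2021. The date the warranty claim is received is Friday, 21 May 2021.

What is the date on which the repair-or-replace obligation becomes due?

From Sunday, 16 May 2021, 15 business days (May 17, May 18, May 19, May 20, …, Jun 2, Jun 3, Jun 4, skipping weekends) brings us to Friday, 4 June 2021, which is the last day of the inspection period.
The date on which the repair-or-replace obligation becomes due: 4 June 2021 + 60 days = 3 August 2021. 3 August 2021 is a Tuesday and is not a listed holiday, so no roll-forward applies.

3 August 2021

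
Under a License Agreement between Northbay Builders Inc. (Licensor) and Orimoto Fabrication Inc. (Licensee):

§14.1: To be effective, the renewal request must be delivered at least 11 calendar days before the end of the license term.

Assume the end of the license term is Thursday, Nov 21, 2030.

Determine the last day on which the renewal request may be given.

Nov 21, 2030 minus 11 days is Nov 10, 2030.

Nov 10, 2030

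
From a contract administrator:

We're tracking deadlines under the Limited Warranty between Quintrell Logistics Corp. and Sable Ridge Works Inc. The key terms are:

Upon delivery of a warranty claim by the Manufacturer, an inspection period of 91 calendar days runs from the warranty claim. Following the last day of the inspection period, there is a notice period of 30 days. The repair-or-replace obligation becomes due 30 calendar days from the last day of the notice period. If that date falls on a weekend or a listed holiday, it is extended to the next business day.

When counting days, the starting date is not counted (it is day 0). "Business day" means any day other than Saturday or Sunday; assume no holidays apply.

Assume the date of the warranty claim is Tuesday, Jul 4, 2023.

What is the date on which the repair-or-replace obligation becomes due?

The last day of the inspection period: Jul 4, 2023 + 91 days = Oct 3, 2023.
The last day of the notice period: 30 calendar days after Oct 3, 2023 is Nov 2, 2023.
Adding 30 calendar days to Nov 2, 2023 gives Dec 2, 2023, which is the date on which the repair-or-replace obligation becomes due. That falls on a Saturday, so it rolls to the next business day, Monday, Dec 4, 2023.

Dec 4, 2023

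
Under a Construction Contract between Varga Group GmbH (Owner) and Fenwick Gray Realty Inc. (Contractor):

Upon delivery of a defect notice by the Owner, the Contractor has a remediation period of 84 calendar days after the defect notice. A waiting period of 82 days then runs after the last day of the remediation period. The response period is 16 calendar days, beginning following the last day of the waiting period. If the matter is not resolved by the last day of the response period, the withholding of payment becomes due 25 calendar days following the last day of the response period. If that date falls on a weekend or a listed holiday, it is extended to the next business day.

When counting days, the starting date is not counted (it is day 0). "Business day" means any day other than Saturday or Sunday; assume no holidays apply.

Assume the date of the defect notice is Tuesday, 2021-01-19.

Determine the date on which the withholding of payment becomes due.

2021-08-16

The last day of the remediation period: 2021-01-19 + 84 days = 2021-04-13.
The last day of the waiting period: 82 calendar days after 2021-04-13 is 2021-07-04.
The last day of the response period: 16 calendar days after 2021-07-04 is 2021-07-20.
The date on which the withholding of payment becomes due: 2021-07-20 + 25 days = 2021-08-14. That falls on a Saturday, so it rolls to the next business day, Monday, 2021-08-16.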